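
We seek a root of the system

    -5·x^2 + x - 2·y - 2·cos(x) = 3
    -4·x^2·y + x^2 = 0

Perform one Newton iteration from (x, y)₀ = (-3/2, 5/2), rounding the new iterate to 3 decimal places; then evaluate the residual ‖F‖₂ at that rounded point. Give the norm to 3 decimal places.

19.868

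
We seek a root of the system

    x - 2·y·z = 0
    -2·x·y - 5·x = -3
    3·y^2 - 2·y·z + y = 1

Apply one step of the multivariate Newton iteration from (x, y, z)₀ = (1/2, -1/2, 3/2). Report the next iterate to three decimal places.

At (1/2, -1/2, 3/2): F = (2.000, 1.000, 0.750).
Jacobian J = [[1, -2·z, -2·y], [-2·y - 5, -2·x, 0], [0, 6·y - 2·z + 1, -2·y]].
At the point, J = [[1.000, -3.000, 1.000], [-4.000, -1.000, 0.000], [0.000, -5.000, 1.000]] (det J = 7.000).
Solving J·Δ = −F gives Δ = (0.464, -0.857, -5.036).
Then the next iterate is (x, y, z)₁ = (0.964, -1.357, -3.536).

(0.964, -1.357, -3.536)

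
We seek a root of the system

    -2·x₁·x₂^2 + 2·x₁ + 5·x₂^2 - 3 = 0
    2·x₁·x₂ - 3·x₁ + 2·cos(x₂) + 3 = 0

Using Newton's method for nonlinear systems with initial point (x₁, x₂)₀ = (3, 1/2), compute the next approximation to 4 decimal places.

At (3, 1/2): F = (2.7500, -1.244835).
Jacobian J = [[-2·x₂^2 + 2, -4·x₁·x₂ + 10·x₂], [2·x₂ - 3, 2·x₁ - 2·sin(x₂)]].
At the point, J = [[1.5000, -1.0000], [-2.0000, 5.041149]] (det J = 5.561723).
Solving J·Δ = −F gives Δ = (-2.2688, -0.6532).
Then the next iterate is (x₁, x₂)₁ = (0.7312, -0.1532).

(0.7312, -0.1532)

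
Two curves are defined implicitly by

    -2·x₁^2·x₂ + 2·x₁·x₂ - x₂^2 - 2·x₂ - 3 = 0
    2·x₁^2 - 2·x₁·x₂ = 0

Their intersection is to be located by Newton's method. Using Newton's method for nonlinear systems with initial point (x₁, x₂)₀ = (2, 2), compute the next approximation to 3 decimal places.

(1.136, 1.136)

At (2, 2): F = (-19.000, 0.000).
Jacobian J = [[-4·x₁·x₂ + 2·x₂, -2·x₁^2 + 2·x₁ - 2·x₂ - 2], [4·x₁ - 2·x₂, -2·x₁]].
At the point, J = [[-12.000, -10.000], [4.000, -4.000]] (det J = 88.000).
Solving J·Δ = −F gives Δ = (-0.864, -0.864).
Then the next iterate is (x₁, x₂)₁ = (1.136, 1.136).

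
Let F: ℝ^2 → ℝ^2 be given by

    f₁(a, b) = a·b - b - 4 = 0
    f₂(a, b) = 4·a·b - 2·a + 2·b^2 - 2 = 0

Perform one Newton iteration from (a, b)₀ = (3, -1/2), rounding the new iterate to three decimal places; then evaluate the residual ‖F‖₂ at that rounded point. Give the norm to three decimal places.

177.738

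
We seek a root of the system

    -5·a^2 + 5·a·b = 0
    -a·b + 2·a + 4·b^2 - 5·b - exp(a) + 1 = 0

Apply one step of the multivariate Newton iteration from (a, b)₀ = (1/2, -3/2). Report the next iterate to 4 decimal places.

At (1/2, -3/2): F = (-5.0000, 17.601279).
Jacobian J = [[-10·a + 5·b, 5·a], [-b - exp(a) + 2, -a + 8·b - 5]].
At the point, J = [[-12.5000, 2.5000], [1.851279, -17.5000]] (det J = 214.121803).
Solving J·Δ = −F gives Δ = (-0.2031, 0.9843).
Then the next iterate is (a, b)₁ = (0.2969, -0.5157).

(0.2969, -0.5157)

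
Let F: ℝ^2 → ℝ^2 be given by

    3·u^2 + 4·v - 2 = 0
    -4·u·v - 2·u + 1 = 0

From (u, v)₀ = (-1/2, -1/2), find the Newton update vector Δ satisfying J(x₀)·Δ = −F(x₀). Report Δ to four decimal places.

(-1.7500, -0.5000)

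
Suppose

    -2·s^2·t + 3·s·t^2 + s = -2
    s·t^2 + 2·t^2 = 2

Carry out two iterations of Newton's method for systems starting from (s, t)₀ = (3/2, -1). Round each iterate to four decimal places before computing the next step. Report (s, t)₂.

(-0.4192, -1.0817)

At (3/2, -1): F = (12.5000, 1.5000).
Jacobian J = [[-4·s·t + 3·t^2 + 1, -2·s^2 + 6·s·t], [t^2, 2·s·t + 4·t]].
At the point, J = [[10.0000, -13.5000], [1.0000, -7.0000]] (det J = -56.5000).
Solving J·Δ = −F gives Δ = (-1.1903, 0.0442).
Then the next iterate is (s, t)₁ = (0.3097, -0.9558).
Round to (0.3097, -0.9558) and repeat: F = (3.341832, 0.110035), J = [[4.924706, -1.967896], [0.913554, -4.415223]].
Δ = (-0.7289, -0.1259), so (s, t)₂ = (-0.4192, -1.0817).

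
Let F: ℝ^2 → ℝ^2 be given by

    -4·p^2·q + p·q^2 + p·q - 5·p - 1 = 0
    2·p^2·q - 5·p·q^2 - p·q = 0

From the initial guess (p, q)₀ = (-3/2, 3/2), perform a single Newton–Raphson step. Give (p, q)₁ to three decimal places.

(-1.687, 0.449)

At (-3/2, 3/2): F = (-12.625, 25.875).
Jacobian J = [[-8·p·q + q^2 + q - 5, -4·p^2 + 2·p·q + p], [4·p·q - 5·q^2 - q, 2·p^2 - 10·p·q - p]].
At the point, J = [[16.750, -15.000], [-21.750, 28.500]] (det J = 151.125).
Solving J·Δ = −F gives Δ = (-0.187, -1.051).
Then the next iterate is (p, q)₁ = (-1.687, 0.449).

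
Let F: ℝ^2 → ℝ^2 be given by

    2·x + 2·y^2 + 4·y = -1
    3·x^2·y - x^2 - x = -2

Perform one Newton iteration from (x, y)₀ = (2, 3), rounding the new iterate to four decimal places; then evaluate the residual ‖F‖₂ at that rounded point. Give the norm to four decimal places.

10.6663

At (2, 3): F = (35.0000, 32.0000).
Jacobian J = [[2, 4·y + 4], [6·x·y - 2·x - 1, 3·x^2]].
At the point, J = [[2.0000, 16.0000], [31.0000, 12.0000]] (det J = -472.0000).
Solving J·Δ = −F gives Δ = (-0.1949, -2.1631).
Then the next iterate is (x, y)₁ = (1.8051, 0.8369).
Re-evaluating at (1.8051, 0.8369): F = (9.358603, 5.117344), so ‖F‖₂ = 10.6663.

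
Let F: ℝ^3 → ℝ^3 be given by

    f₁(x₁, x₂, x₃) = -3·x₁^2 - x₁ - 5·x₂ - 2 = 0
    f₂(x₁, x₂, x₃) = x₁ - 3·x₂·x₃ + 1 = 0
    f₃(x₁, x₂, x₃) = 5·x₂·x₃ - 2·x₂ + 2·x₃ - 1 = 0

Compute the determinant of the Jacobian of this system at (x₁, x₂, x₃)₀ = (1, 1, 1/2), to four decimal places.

J = [[-6·x₁ - 1, -5, 0], [1, -3·x₃, -3·x₂], [0, 5·x₃ - 2, 5·x₂ + 2]].
At the point, J = [[-7.0000, -5.0000, 0.0000], [1.0000, -1.5000, -3.0000], [0.0000, 0.5000, 7.0000]].
det J = 98.0000.

98.0000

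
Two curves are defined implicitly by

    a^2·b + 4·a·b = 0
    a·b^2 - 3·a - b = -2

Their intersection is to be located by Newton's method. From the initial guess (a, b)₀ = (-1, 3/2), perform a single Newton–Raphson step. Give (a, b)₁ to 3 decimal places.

At (-1, 3/2): F = (-4.500, 1.250).
Jacobian J = [[2·a·b + 4·b, a^2 + 4·a], [b^2 - 3, 2·a·b - 1]].
At the point, J = [[3.000, -3.000], [-0.750, -4.000]] (det J = -14.250).
Solving J·Δ = −F gives Δ = (1.526, 0.026).
Then the next iterate is (a, b)₁ = (0.526, 1.526).

(0.526, 1.526)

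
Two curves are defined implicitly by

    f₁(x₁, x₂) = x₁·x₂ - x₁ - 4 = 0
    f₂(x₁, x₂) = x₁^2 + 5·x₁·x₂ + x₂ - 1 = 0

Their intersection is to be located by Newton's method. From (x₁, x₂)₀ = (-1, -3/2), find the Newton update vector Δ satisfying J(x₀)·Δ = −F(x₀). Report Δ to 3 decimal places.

At (-1, -3/2): F = (-1.500, 6.000).
Jacobian J = [[x₂ - 1, x₁], [2·x₁ + 5·x₂, 5·x₁ + 1]].
At the point, J = [[-2.500, -1.000], [-9.500, -4.000]] (det J = 0.500).
Solving J·Δ = −F gives Δ = (-24.000, 58.500).

(-24.000, 58.500)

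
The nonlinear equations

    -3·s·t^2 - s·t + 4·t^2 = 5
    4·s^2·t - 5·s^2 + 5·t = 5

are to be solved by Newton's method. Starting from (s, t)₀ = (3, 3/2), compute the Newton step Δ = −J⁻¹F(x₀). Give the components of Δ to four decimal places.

At (3, 3/2): F = (-20.7500, 11.5000).
Jacobian J = [[-3·t^2 - t, -6·s·t - s + 8·t], [8·s·t - 10·s, 4·s^2 + 5]].
At the point, J = [[-8.2500, -18.0000], [6.0000, 41.0000]] (det J = -230.2500).
Solving J·Δ = −F gives Δ = (-2.7959, 0.1287).

(-2.7959, 0.1287)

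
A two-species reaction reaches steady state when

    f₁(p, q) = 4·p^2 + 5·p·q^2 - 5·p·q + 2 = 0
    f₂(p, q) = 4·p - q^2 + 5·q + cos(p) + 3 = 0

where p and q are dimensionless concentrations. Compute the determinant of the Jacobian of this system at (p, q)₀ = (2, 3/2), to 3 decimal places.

-22.314

J = [[8·p + 5·q^2 - 5·q, 10·p·q - 5·p], [-sin(p) + 4, -2·q + 5]].
At the point, J = [[19.750, 20.000], [3.09070, 2.000]].
det J = -22.314.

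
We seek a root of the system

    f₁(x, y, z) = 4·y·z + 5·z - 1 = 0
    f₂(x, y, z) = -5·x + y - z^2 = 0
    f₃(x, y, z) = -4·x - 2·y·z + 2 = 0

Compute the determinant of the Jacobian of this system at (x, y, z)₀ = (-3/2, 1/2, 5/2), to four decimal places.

J = [[0, 4·z, 4·y + 5], [-5, 1, -2·z], [-4, -2·z, -2·y]].
At the point, J = [[0.0000, 10.0000, 7.0000], [-5.0000, 1.0000, -5.0000], [-4.0000, -5.0000, -1.0000]].
det J = 353.0000.

353.0000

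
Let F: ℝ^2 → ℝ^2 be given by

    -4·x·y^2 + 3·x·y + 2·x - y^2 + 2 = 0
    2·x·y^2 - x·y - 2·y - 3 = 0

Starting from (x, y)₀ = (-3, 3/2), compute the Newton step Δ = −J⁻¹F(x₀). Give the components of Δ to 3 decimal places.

(8.025, 0.534)

At (-3, 3/2): F = (7.250, -15.000).
Jacobian J = [[-4·y^2 + 3·y + 2, -8·x·y + 3·x - 2·y], [2·y^2 - y, 4·x·y - x - 2]].
At the point, J = [[-2.500, 24.000], [3.000, -17.000]] (det J = -29.500).
Solving J·Δ = −F gives Δ = (8.025, 0.534).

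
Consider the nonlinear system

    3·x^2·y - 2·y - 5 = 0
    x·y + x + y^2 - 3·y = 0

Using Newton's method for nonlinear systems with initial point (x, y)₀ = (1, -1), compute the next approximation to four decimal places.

At (1, -1): F = (-6.0000, 4.0000).
Jacobian J = [[6·x·y, 3·x^2 - 2], [y + 1, x + 2·y - 3]].
At the point, J = [[-6.0000, 1.0000], [0.0000, -4.0000]] (det J = 24.0000).
Solving J·Δ = −F gives Δ = (-0.8333, 1.0000).
Then the next iterate is (x, y)₁ = (0.1667, 0.0000).

(0.1667, 0.0000)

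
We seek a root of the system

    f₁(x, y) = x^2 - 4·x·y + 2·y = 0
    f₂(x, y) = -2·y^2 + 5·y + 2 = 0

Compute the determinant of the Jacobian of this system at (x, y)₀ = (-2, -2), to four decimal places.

52.0000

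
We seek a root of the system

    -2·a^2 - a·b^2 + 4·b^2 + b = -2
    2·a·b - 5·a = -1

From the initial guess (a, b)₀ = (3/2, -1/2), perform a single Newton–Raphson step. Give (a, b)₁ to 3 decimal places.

(0.811, 0.788)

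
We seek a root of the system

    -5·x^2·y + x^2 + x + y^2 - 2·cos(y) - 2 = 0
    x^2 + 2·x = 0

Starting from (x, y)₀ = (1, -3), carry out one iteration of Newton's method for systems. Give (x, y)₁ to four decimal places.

(0.2500, -2.8910)

At (1, -3): F = (25.979985, 3.0000).
Jacobian J = [[-10·x·y + 2·x + 1, -5·x^2 + 2·y + 2·sin(y)], [2·x + 2, 0]].
At the point, J = [[33.0000, -11.282240], [4.0000, 0.0000]] (det J = 45.128960).
Solving J·Δ = −F gives Δ = (-0.7500, 0.1090).
Then the next iterate is (x, y)₁ = (0.2500, -2.8910).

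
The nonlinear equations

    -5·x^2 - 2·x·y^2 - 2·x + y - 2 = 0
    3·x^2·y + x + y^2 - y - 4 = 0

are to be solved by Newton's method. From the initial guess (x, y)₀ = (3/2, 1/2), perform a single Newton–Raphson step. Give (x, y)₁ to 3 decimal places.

At (3/2, 1/2): F = (-16.500, 0.625).
Jacobian J = [[-10·x - 2·y^2 - 2, -4·x·y + 1], [6·x·y + 1, 3·x^2 + 2·y - 1]].
At the point, J = [[-17.500, -2.000], [5.500, 6.750]] (det J = -107.125).
Solving J·Δ = −F gives Δ = (-1.028, 0.745).
Then the next iterate is (x, y)₁ = (0.472, 1.245).

(0.472, 1.245)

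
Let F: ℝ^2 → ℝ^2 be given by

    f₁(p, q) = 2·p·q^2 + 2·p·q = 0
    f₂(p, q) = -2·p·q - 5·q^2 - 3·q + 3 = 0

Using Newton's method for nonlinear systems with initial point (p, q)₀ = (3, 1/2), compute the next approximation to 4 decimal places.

(-0.3333, 0.5417)

At (3, 1/2): F = (4.5000, -2.7500).
Jacobian J = [[2·q^2 + 2·q, 4·p·q + 2·p], [-2·q, -2·p - 10·q - 3]].
At the point, J = [[1.5000, 12.0000], [-1.0000, -14.0000]] (det J = -9.0000).
Solving J·Δ = −F gives Δ = (-3.3333, 0.0417).
Then the next iterate is (p, q)₁ = (-0.3333, 0.5417).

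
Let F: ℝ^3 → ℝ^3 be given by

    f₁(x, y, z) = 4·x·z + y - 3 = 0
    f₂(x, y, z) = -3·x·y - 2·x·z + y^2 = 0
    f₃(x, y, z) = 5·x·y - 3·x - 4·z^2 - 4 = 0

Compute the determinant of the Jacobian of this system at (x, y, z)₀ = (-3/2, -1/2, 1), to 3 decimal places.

J = [[4·z, 1, 4·x], [-3·y - 2·z, -3·x + 2·y, -2·x], [5·y - 3, 5·x, -8·z]].
At the point, J = [[4.000, 1.000, -6.000], [-0.500, 3.500, 3.000], [-5.500, -7.500, -8.000]].
det J = -180.500.

-180.500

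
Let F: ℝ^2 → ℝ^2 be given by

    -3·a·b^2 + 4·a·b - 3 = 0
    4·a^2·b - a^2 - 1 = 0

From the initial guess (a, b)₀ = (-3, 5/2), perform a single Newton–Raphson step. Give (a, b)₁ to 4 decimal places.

(-1.7710, 2.1213)

At (-3, 5/2): F = (23.2500, 80.0000).
Jacobian J = [[-3·b^2 + 4·b, -6·a·b + 4·a], [8·a·b - 2·a, 4·a^2]].
At the point, J = [[-8.7500, 33.0000], [-54.0000, 36.0000]] (det J = 1467.0000).
Solving J·Δ = −F gives Δ = (1.2290, -0.3787).
Then the next iterate is (a, b)₁ = (-1.7710, 2.1213).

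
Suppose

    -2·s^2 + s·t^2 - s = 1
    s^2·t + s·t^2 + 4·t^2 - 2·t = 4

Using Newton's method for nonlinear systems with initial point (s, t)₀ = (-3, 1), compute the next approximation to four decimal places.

At (-3, 1): F = (-19.0000, 4.0000).
Jacobian J = [[-4·s + t^2 - 1, 2·s·t], [2·s·t + t^2, s^2 + 2·s·t + 8·t - 2]].
At the point, J = [[12.0000, -6.0000], [-5.0000, 9.0000]] (det J = 78.0000).
Solving J·Δ = −F gives Δ = (1.8846, 0.6026).
Then the next iterate is (s, t)₁ = (-1.1154, 1.6026).

(-1.1154, 1.6026)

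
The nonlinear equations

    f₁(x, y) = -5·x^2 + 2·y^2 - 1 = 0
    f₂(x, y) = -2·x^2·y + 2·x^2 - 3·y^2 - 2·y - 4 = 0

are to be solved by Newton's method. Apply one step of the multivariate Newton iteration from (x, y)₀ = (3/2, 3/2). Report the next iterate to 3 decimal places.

At (3/2, 3/2): F = (-7.750, -16.000).
Jacobian J = [[-10·x, 4·y], [-4·x·y + 4·x, -2·x^2 - 6·y - 2]].
At the point, J = [[-15.000, 6.000], [-3.000, -15.500]] (det J = 250.500).
Solving J·Δ = −F gives Δ = (-0.863, -0.865).
Then the next iterate is (x, y)₁ = (0.637, 0.635).

(0.637, 0.635)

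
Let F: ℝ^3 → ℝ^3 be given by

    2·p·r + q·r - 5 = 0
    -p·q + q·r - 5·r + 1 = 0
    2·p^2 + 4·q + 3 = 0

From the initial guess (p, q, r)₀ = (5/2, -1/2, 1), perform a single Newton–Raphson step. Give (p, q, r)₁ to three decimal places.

(3.303, -5.884, 1.950)

At (5/2, -1/2, 1): F = (-0.500, -3.250, 13.500).
Jacobian J = [[2·r, r, 2·p + q], [-q, -p + r, q - 5], [4·p, 4, 0]].
At the point, J = [[2.000, 1.000, 4.500], [0.500, -1.500, -5.500], [10.000, 4.000, 0.000]] (det J = 65.500).
Solving J·Δ = −F gives Δ = (0.803, -5.384, 0.950).
Then the next iterate is (p, q, r)₁ = (3.303, -5.884, 1.950).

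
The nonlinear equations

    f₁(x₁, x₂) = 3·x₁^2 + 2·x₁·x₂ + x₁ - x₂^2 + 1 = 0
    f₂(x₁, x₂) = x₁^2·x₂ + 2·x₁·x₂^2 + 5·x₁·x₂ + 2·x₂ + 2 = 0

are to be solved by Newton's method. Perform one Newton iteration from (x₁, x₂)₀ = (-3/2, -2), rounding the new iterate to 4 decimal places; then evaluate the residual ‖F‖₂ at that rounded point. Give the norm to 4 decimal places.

At (-3/2, -2): F = (8.2500, -3.5000).
Jacobian J = [[6·x₁ + 2·x₂ + 1, 2·x₁ - 2·x₂], [2·x₁·x₂ + 2·x₂^2 + 5·x₂, x₁^2 + 4·x₁·x₂ + 5·x₁ + 2]].
At the point, J = [[-12.0000, 1.0000], [4.0000, 8.7500]] (det J = -109.0000).
Solving J·Δ = −F gives Δ = (0.6944, 0.0826).
Then the next iterate is (x₁, x₂)₁ = (-0.8056, -1.9174).
Re-evaluating at (-0.8056, -1.9174): F = (1.554266, -1.279341), so ‖F‖₂ = 2.0131.

2.0131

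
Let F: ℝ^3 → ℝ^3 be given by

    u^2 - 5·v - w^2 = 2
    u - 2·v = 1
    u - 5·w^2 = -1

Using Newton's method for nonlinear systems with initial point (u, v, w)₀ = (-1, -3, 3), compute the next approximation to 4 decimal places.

(-0.1489, -0.5745, 1.5284)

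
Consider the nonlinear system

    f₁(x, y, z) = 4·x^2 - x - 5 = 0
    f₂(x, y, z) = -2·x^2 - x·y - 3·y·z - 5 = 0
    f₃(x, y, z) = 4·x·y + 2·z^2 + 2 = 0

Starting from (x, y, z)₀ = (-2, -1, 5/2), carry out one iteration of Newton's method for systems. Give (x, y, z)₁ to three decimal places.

(-1.235, -3.081, -1.109)

At (-2, -1, 5/2): F = (13.000, -7.500, 22.500).
Jacobian J = [[8·x - 1, 0, 0], [-4·x - y, -x - 3·z, -3·y], [4·y, 4·x, 4·z]].
At the point, J = [[-17.000, 0.000, 0.000], [9.000, -5.500, 3.000], [-4.000, -8.000, 10.000]] (det J = 527.000).
Solving J·Δ = −F gives Δ = (0.765, -2.081, -3.609).
Then the next iterate is (x, y, z)₁ = (-1.235, -3.081, -1.109).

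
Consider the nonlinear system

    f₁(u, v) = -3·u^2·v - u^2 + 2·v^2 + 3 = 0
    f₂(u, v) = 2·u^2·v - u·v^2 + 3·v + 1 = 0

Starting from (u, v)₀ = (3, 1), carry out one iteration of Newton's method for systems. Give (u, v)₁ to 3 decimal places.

At (3, 1): F = (-31.000, 19.000).
Jacobian J = [[-6·u·v - 2·u, -3·u^2 + 4·v], [4·u·v - v^2, 2·u^2 - 2·u·v + 3]].
At the point, J = [[-24.000, -23.000], [11.000, 15.000]] (det J = -107.000).
Solving J·Δ = −F gives Δ = (-0.262, -1.075).
Then the next iterate is (u, v)₁ = (2.738, -0.075).

(2.738, -0.075)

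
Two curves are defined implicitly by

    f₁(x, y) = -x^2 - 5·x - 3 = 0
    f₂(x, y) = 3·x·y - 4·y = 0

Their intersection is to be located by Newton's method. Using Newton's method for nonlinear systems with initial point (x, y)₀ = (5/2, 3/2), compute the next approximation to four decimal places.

At (5/2, 3/2): F = (-21.7500, 5.2500).
Jacobian J = [[-2·x - 5, 0], [3·y, 3·x - 4]].
At the point, J = [[-10.0000, 0.0000], [4.5000, 3.5000]] (det J = -35.0000).
Solving J·Δ = −F gives Δ = (-2.1750, 1.2964).
Then the next iterate is (x, y)₁ = (0.3250, 2.7964).

(0.3250, 2.7964)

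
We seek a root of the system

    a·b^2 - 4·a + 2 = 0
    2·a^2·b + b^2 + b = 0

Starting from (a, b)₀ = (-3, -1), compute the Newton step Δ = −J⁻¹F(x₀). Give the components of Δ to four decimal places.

(2.3984, -0.6341)

At (-3, -1): F = (11.0000, -18.0000).
Jacobian J = [[b^2 - 4, 2·a·b], [4·a·b, 2·a^2 + 2·b + 1]].
At the point, J = [[-3.0000, 6.0000], [12.0000, 17.0000]] (det J = -123.0000).
Solving J·Δ = −F gives Δ = (2.3984, -0.6341).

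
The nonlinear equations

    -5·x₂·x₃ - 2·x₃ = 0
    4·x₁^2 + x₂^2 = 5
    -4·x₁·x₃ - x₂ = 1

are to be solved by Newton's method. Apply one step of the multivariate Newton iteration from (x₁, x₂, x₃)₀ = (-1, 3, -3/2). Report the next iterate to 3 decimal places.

(-0.285, 2.620, -0.168)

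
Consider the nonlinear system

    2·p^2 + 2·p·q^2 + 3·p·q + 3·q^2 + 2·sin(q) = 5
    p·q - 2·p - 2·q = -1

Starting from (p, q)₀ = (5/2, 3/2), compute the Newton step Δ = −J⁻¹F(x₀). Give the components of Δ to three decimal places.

At (5/2, 3/2): F = (38.74499, -3.250).
Jacobian J = [[4·p + 2·q^2 + 3·q, 4·p·q + 3·p + 6·q + 2·cos(q)], [q - 2, p - 2]].
At the point, J = [[19.000, 31.64147], [-0.500, 0.500]] (det J = 25.32074).
Solving J·Δ = −F gives Δ = (-4.826, 1.674).

(-4.826, 1.674)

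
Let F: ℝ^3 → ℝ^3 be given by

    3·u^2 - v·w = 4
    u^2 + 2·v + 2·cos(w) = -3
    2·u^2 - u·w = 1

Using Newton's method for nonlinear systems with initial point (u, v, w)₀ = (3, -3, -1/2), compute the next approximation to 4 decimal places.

(1.6935, -3.3048, 0.2230)

At (3, -3, -1/2): F = (21.5000, 7.755165, 18.5000).
Jacobian J = [[6·u, -w, -v], [2·u, 2, -2·sin(w)], [4·u - w, 0, -u]].
At the point, J = [[18.0000, 0.5000, 3.0000], [6.0000, 2.0000, 0.958851], [12.5000, 0.0000, -3.0000]] (det J = -168.007181).
Solving J·Δ = −F gives Δ = (-1.3065, -0.3048, 0.7230).
Then the next iterate is (u, v, w)₁ = (1.6935, -3.3048, 0.2230).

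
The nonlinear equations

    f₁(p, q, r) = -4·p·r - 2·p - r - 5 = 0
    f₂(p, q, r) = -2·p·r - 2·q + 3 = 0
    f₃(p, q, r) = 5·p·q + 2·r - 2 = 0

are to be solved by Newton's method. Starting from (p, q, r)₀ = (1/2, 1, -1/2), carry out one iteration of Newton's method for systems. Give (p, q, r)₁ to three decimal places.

At (1/2, 1, -1/2): F = (-4.500, 1.500, -0.500).
Jacobian J = [[-4·r - 2, 0, -4·p - 1], [-2·r, -2, -2·p], [5·q, 5·p, 2]].
At the point, J = [[0.000, 0.000, -3.000], [1.000, -2.000, -1.000], [5.000, 2.500, 2.000]] (det J = -37.500).
Solving J·Δ = −F gives Δ = (-0.040, 1.480, -1.500).
Then the next iterate is (p, q, r)₁ = (0.460, 2.480, -2.000).

(0.460, 2.480, -2.000)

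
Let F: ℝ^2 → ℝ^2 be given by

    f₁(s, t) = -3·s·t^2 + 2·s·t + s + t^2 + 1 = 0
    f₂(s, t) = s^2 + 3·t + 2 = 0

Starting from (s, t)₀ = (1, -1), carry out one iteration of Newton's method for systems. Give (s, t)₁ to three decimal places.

(0.750, -0.833)

At (1, -1): F = (-2.000, 0.000).
Jacobian J = [[-3·t^2 + 2·t + 1, -6·s·t + 2·s + 2·t], [2·s, 3]].
At the point, J = [[-4.000, 6.000], [2.000, 3.000]] (det J = -24.000).
Solving J·Δ = −F gives Δ = (-0.250, 0.167).
Then the next iterate is (s, t)₁ = (0.750, -0.833).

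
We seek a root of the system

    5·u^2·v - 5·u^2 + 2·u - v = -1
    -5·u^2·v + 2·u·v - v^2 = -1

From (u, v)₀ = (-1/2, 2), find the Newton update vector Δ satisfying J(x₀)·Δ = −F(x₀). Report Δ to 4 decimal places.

(-0.4303, -2.1639)

At (-1/2, 2): F = (-0.7500, -7.5000).
Jacobian J = [[10·u·v - 10·u + 2, 5·u^2 - 1], [-10·u·v + 2·v, -5·u^2 + 2·u - 2·v]].
At the point, J = [[-3.0000, 0.2500], [14.0000, -6.2500]] (det J = 15.2500).
Solving J·Δ = −F gives Δ = (-0.4303, -2.1639).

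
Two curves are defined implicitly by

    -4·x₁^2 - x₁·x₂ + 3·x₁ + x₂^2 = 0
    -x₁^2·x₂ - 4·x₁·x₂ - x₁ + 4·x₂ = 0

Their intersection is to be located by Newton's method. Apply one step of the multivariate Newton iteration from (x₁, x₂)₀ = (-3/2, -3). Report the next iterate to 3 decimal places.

At (-3/2, -3): F = (-9.000, -21.750).
Jacobian J = [[-8·x₁ - x₂ + 3, -x₁ + 2·x₂], [-2·x₁·x₂ - 4·x₂ - 1, -x₁^2 - 4·x₁ + 4]].
At the point, J = [[18.000, -4.500], [2.000, 7.750]] (det J = 148.500).
Solving J·Δ = −F gives Δ = (1.129, 2.515).
Then the next iterate is (x₁, x₂)₁ = (-0.371, -0.485).

(-0.371, -0.485)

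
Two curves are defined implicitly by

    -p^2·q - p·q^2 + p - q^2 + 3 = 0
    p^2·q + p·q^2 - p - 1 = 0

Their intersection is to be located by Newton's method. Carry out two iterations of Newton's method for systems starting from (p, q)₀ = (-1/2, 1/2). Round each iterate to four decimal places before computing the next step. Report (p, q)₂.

(-1.1206, 1.5694)

At (-1/2, 1/2): F = (2.2500, -0.5000).
Jacobian J = [[-2·p·q - q^2 + 1, -p^2 - 2·p·q - 2·q], [2·p·q + q^2 - 1, p^2 + 2·p·q]].
At the point, J = [[1.2500, -0.7500], [-1.2500, -0.2500]] (det J = -1.2500).
Solving J·Δ = −F gives Δ = (-0.7500, 1.7500).
Then the next iterate is (p, q)₁ = (-1.2500, 2.2500).
Round to (-1.2500, 2.2500) and repeat: F = (-0.5000, -2.5625), J = [[1.5625, -0.4375], [-1.5625, -4.0625]].
Δ = (0.1294, -0.6806), so (p, q)₂ = (-1.1206, 1.5694).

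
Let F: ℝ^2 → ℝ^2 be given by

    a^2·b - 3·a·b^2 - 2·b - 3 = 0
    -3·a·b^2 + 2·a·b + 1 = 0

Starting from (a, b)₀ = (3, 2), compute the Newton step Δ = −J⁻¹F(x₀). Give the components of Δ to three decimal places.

(0.358, -0.862)

At (3, 2): F = (-25.000, -23.000).
Jacobian J = [[2·a·b - 3·b^2, a^2 - 6·a·b - 2], [-3·b^2 + 2·b, -6·a·b + 2·a]].
At the point, J = [[0.000, -29.000], [-8.000, -30.000]] (det J = -232.000).
Solving J·Δ = −F gives Δ = (0.358, -0.862).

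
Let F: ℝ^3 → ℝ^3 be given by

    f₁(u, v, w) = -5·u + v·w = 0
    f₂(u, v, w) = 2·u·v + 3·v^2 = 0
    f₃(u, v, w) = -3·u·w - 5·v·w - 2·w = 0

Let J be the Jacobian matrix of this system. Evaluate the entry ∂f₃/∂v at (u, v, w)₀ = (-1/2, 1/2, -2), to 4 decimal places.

10.0000

∂f₃/∂v = -5·w.
At (-1/2, 1/2, -2) this is 10.0000.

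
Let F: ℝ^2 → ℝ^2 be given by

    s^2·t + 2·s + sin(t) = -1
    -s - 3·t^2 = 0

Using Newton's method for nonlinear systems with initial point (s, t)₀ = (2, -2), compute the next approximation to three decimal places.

(2.048, -0.829)

At (2, -2): F = (-3.90930, -14.000).
Jacobian J = [[2·s·t + 2, s^2 + cos(t)], [-1, -6·t]].
At the point, J = [[-6.000, 3.58385], [-1.000, 12.000]] (det J = -68.41615).
Solving J·Δ = −F gives Δ = (0.048, 1.171).
Then the next iterate is (s, t)₁ = (2.048, -0.829).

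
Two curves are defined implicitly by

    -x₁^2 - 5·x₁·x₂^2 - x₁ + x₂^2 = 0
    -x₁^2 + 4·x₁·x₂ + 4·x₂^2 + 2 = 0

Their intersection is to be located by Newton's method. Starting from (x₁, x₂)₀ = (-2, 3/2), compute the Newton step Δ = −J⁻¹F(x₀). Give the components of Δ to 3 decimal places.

(0.705, -0.513)

At (-2, 3/2): F = (22.750, -5.000).
Jacobian J = [[-2·x₁ - 5·x₂^2 - 1, -10·x₁·x₂ + 2·x₂], [-2·x₁ + 4·x₂, 4·x₁ + 8·x₂]].
At the point, J = [[-8.250, 33.000], [10.000, 4.000]] (det J = -363.000).
Solving J·Δ = −F gives Δ = (0.705, -0.513).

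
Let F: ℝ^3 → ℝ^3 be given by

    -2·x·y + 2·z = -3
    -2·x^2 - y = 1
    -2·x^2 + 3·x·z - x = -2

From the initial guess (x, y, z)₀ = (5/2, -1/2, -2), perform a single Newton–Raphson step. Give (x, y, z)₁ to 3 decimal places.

At (5/2, -1/2, -2): F = (1.500, -13.000, -28.000).
Jacobian J = [[-2·y, -2·x, 2], [-4·x, -1, 0], [-4·x + 3·z - 1, 0, 3·x]].
At the point, J = [[1.000, -5.000, 2.000], [-10.000, -1.000, 0.000], [-17.000, 0.000, 7.500]] (det J = -416.500).
Solving J·Δ = −F gives Δ = (-1.332, 0.319, 0.714).
Then the next iterate is (x, y, z)₁ = (1.168, -0.181, -1.286).

(1.168, -0.181, -1.286)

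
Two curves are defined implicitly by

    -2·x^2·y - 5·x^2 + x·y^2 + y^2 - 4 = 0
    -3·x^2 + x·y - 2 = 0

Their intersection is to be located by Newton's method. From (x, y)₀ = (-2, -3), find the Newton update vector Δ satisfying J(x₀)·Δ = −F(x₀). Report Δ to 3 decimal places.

(-0.250, -5.125)

At (-2, -3): F = (-9.000, -8.000).
Jacobian J = [[-4·x·y - 10·x + y^2, -2·x^2 + 2·x·y + 2·y], [-6·x + y, x]].
At the point, J = [[5.000, -2.000], [9.000, -2.000]] (det J = 8.000).
Solving J·Δ = −F gives Δ = (-0.250, -5.125).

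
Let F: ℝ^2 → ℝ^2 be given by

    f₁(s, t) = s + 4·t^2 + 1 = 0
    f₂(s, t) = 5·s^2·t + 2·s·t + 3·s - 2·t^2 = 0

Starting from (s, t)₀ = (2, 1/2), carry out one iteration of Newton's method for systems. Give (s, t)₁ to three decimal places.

At (2, 1/2): F = (4.000, 17.500).
Jacobian J = [[1, 8·t], [10·s·t + 2·t + 3, 5·s^2 + 2·s - 4·t]].
At the point, J = [[1.000, 4.000], [14.000, 22.000]] (det J = -34.000).
Solving J·Δ = −F gives Δ = (0.529, -1.132).
Then the next iterate is (s, t)₁ = (2.529, -0.632).

(2.529, -0.632)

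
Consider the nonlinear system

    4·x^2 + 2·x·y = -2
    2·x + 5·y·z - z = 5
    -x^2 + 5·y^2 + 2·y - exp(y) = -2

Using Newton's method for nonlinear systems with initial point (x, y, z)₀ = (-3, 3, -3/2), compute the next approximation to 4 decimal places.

(-0.8607, -0.0845, -1.1723)

At (-3, 3, -3/2): F = (20.0000, -32.0000, 23.914463).
Jacobian J = [[8·x + 2·y, 2·x, 0], [2, 5·z, 5·y - 1], [-2·x, 10·y - exp(y) + 2, 0]].
At the point, J = [[-18.0000, -6.0000, 0.0000], [2.0000, -7.5000, 14.0000], [6.0000, 11.914463, 0.0000]] (det J = 2498.444695).
Solving J·Δ = −F gives Δ = (2.1393, -3.0845, 0.3277).
Then the next iterate is (x, y, z)₁ = (-0.8607, -0.0845, -1.1723).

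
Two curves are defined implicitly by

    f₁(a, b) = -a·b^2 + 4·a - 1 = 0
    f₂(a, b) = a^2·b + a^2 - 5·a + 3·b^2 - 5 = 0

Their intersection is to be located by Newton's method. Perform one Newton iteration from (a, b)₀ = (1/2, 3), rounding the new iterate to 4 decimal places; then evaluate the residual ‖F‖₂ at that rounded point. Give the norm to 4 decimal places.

3.9013

At (1/2, 3): F = (-3.5000, 20.5000).
Jacobian J = [[-b^2 + 4, -2·a·b], [2·a·b + 2·a - 5, a^2 + 6·b]].
At the point, J = [[-5.0000, -3.0000], [-1.0000, 18.2500]] (det J = -94.2500).
Solving J·Δ = −F gives Δ = (-0.0252, -1.1247).
Then the next iterate is (a, b)₁ = (0.4748, 1.8753).
Re-evaluating at (0.4748, 1.8753): F = (-0.770553, 3.824444), so ‖F‖₂ = 3.9013.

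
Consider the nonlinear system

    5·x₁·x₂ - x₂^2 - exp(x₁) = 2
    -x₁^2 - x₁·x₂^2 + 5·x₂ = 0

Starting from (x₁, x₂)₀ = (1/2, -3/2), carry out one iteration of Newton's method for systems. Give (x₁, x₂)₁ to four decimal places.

At (1/2, -3/2): F = (-9.648721, -8.8750).
Jacobian J = [[5·x₂ - exp(x₁), 5·x₁ - 2·x₂], [-2·x₁ - x₂^2, -2·x₁·x₂ + 5]].
At the point, J = [[-9.148721, 5.5000], [-3.2500, 6.5000]] (det J = -41.591688).
Solving J·Δ = −F gives Δ = (-0.3343, 1.1982).
Then the next iterate is (x₁, x₂)₁ = (0.1657, -0.3018).

(0.1657, -0.3018)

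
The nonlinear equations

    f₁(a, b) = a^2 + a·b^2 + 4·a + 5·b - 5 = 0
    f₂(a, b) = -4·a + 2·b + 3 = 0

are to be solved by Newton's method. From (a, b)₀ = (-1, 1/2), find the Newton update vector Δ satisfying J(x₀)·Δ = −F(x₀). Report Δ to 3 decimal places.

(2.122, 0.244)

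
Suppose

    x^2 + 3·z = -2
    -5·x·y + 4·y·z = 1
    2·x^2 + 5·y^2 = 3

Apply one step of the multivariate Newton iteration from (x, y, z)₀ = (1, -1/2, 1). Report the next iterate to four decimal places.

(-0.1374, -1.3599, -0.2418)

At (1, -1/2, 1): F = (6.0000, -0.5000, 0.2500).
Jacobian J = [[2·x, 0, 3], [-5·y, -5·x + 4·z, 4·y], [4·x, 10·y, 0]].
At the point, J = [[2.0000, 0.0000, 3.0000], [2.5000, -1.0000, -2.0000], [4.0000, -5.0000, 0.0000]] (det J = -45.5000).
Solving J·Δ = −F gives Δ = (-1.1374, -0.8599, -1.2418).
Then the next iterate is (x, y, z)₁ = (-0.1374, -1.3599, -0.2418).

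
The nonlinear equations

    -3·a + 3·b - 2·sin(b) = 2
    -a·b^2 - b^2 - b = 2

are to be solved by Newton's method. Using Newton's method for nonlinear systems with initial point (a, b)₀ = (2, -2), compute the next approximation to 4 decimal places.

At (2, -2): F = (-12.181405, -12.0000).
Jacobian J = [[-3, -2·cos(b) + 3], [-b^2, -2·a·b - 2·b - 1]].
At the point, J = [[-3.0000, 3.832294], [-4.0000, 11.0000]] (det J = -17.670825).
Solving J·Δ = −F gives Δ = (-4.9804, -0.7201).
Then the next iterate is (a, b)₁ = (-2.9804, -2.7201).

(-2.9804, -2.7201)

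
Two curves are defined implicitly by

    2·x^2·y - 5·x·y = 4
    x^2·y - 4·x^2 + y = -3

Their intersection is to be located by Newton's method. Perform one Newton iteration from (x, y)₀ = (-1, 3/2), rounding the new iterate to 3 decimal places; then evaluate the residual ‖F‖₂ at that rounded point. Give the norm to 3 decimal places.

0.145

At (-1, 3/2): F = (6.500, 2.000).
Jacobian J = [[4·x·y - 5·y, 2·x^2 - 5·x], [2·x·y - 8·x, x^2 + 1]].
At the point, J = [[-13.500, 7.000], [5.000, 2.000]] (det J = -62.000).
Solving J·Δ = −F gives Δ = (-0.016, -0.960).
Then the next iterate is (x, y)₁ = (-1.016, 0.540).
Re-evaluating at (-1.016, 0.540): F = (-0.14196, -0.03161), so ‖F‖₂ = 0.145.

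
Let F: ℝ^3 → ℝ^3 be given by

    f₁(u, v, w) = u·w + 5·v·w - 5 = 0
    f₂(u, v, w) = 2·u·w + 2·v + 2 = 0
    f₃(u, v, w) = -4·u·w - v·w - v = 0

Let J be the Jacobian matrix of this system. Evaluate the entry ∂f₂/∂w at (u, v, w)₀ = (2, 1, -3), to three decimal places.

∂f₂/∂w = 2·u.
At (2, 1, -3) this is 4.000.

4.000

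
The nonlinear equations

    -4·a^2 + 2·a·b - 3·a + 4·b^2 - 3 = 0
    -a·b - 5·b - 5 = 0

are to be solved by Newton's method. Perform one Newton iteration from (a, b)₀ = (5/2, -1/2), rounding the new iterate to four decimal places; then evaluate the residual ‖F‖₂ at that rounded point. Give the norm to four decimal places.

At (5/2, -1/2): F = (-37.0000, -1.2500).
Jacobian J = [[-8·a + 2·b - 3, 2·a + 8·b], [-b, -a - 5]].
At the point, J = [[-24.0000, 1.0000], [0.5000, -7.5000]] (det J = 179.5000).
Solving J·Δ = −F gives Δ = (-1.5529, -0.2702).
Then the next iterate is (a, b)₁ = (0.9471, -0.7702).
Re-evaluating at (0.9471, -0.7702): F = (-8.515374, -0.419544), so ‖F‖₂ = 8.5257.

8.5257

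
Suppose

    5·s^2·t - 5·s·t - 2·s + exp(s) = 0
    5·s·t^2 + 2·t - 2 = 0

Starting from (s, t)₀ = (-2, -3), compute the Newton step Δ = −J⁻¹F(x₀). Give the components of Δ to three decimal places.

(0.749, 1.037)

At (-2, -3): F = (-85.86466, -98.000).
Jacobian J = [[10·s·t - 5·t + exp(s) - 2, 5·s^2 - 5·s], [5·t^2, 10·s·t + 2]].
At the point, J = [[73.13534, 30.000], [45.000, 62.000]] (det J = 3184.39079).
Solving J·Δ = −F gives Δ = (0.749, 1.037).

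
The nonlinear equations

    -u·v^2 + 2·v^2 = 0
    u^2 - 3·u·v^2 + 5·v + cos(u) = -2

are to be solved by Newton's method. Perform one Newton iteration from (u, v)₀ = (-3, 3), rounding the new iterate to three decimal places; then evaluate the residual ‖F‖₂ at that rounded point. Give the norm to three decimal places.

35.744

At (-3, 3): F = (45.000, 106.01001).
Jacobian J = [[-v^2, -2·u·v + 4·v], [2·u - 3·v^2 - sin(u), -6·u·v + 5]].
At the point, J = [[-9.000, 30.000], [-32.85888, 59.000]] (det J = 454.76640).
Solving J·Δ = −F gives Δ = (1.155, -1.153).
Then the next iterate is (u, v)₁ = (-1.845, 1.847).
Re-evaluating at (-1.845, 1.847): F = (13.11687, 33.25039), so ‖F‖₂ = 35.744.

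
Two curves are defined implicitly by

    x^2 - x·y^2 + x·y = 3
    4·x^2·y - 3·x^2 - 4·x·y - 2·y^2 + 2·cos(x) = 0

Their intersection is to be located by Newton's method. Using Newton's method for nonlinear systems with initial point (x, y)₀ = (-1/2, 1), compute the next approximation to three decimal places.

At (-1/2, 1): F = (-2.750, 2.00517).
Jacobian J = [[2·x - y^2 + y, -2·x·y + x], [8·x·y - 6·x - 4·y - 2·sin(x), 4·x^2 - 4·x - 4·y]].
At the point, J = [[-1.000, 0.500], [-4.04115, -1.000]] (det J = 3.02057).
Solving J·Δ = −F gives Δ = (-0.579, 4.343).
Then the next iterate is (x, y)₁ = (-1.079, 5.343).

(-1.079, 5.343)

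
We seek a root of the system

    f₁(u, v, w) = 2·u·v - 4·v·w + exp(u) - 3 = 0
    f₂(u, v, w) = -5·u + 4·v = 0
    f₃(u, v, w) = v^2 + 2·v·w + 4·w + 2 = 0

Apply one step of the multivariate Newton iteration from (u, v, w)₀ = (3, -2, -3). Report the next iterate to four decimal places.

(-1.1200, -1.4000, 6.2984)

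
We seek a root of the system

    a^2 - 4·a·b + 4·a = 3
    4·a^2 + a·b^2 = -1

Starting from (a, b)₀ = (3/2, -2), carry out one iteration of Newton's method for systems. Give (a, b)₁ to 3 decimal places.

(2.750, 4.000)

At (3/2, -2): F = (17.250, 16.000).
Jacobian J = [[2·a - 4·b + 4, -4·a], [8·a + b^2, 2·a·b]].
At the point, J = [[15.000, -6.000], [16.000, -6.000]] (det J = 6.000).
Solving J·Δ = −F gives Δ = (1.250, 6.000).
Then the next iterate is (a, b)₁ = (2.750, 4.000).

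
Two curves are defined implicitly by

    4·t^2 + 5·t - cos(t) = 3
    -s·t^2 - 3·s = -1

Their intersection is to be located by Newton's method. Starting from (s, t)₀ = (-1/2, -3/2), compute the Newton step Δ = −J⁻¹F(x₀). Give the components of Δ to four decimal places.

(0.7466, -0.1964)

At (-1/2, -3/2): F = (-1.570737, 3.6250).
Jacobian J = [[0, 8·t + sin(t) + 5], [-t^2 - 3, -2·s·t]].
At the point, J = [[0.0000, -7.997495], [-5.2500, -1.5000]] (det J = -41.986849).
Solving J·Δ = −F gives Δ = (0.7466, -0.1964).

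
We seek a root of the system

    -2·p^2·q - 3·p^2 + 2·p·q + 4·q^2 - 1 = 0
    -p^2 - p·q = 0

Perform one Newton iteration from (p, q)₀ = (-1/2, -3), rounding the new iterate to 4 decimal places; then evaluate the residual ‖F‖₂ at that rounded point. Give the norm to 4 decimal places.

9.6581

At (-1/2, -3): F = (38.7500, -1.7500).
Jacobian J = [[-4·p·q - 6·p + 2·q, -2·p^2 + 2·p + 8·q], [-2·p - q, -p]].
At the point, J = [[-9.0000, -25.5000], [4.0000, 0.5000]] (det J = 97.5000).
Solving J·Δ = −F gives Δ = (0.2590, 1.4282).
Then the next iterate is (p, q)₁ = (-0.2410, -1.5718).
Re-evaluating at (-0.2410, -1.5718): F = (9.648169, -0.436885), so ‖F‖₂ = 9.6581.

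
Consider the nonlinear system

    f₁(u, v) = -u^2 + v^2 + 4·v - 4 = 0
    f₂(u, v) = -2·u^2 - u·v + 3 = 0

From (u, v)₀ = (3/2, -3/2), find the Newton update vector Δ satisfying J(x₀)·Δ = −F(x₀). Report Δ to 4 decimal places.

At (3/2, -3/2): F = (-10.0000, 0.7500).
Jacobian J = [[-2·u, 2·v + 4], [-4·u - v, -u]].
At the point, J = [[-3.0000, 1.0000], [-4.5000, -1.5000]] (det J = 9.0000).
Solving J·Δ = −F gives Δ = (-1.5833, 5.2500).

(-1.5833, 5.2500)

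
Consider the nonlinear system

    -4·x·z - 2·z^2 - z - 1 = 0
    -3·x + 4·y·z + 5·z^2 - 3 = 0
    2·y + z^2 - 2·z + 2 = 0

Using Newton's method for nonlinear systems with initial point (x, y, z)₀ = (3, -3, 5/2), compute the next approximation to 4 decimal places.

(6.2857, 3.5179, -0.9286)

At (3, -3, 5/2): F = (-46.0000, -10.7500, -2.7500).
Jacobian J = [[-4·z, 0, -4·x - 4·z - 1], [-3, 4·z, 4·y + 10·z], [0, 2, 2·z - 2]].
At the point, J = [[-10.0000, 0.0000, -23.0000], [-3.0000, 10.0000, 13.0000], [0.0000, 2.0000, 3.0000]] (det J = 98.0000).
Solving J·Δ = −F gives Δ = (3.2857, 6.5179, -3.4286).
Then the next iterate is (x, y, z)₁ = (6.2857, 3.5179, -0.9286).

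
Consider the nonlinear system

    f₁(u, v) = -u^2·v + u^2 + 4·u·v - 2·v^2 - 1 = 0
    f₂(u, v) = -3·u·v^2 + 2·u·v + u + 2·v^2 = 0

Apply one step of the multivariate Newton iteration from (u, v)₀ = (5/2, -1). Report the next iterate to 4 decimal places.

At (5/2, -1): F = (-0.5000, -8.0000).
Jacobian J = [[-2·u·v + 2·u + 4·v, -u^2 + 4·u - 4·v], [-3·v^2 + 2·v + 1, -6·u·v + 2·u + 4·v]].
At the point, J = [[6.0000, 7.7500], [-4.0000, 16.0000]] (det J = 127.0000).
Solving J·Δ = −F gives Δ = (-0.4252, 0.3937).
Then the next iterate is (u, v)₁ = (2.0748, -0.6063).

(2.0748, -0.6063)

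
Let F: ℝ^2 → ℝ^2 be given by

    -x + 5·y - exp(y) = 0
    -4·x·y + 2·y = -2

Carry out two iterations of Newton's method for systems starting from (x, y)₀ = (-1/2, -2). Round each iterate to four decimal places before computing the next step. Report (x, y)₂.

(-2.3226, -0.3261)

At (-1/2, -2): F = (-9.635335, -6.0000).
Jacobian J = [[-1, -exp(y) + 5], [-4·y, -4·x + 2]].
At the point, J = [[-1.0000, 4.864665], [8.0000, 4.0000]] (det J = -42.917318).
Solving J·Δ = −F gives Δ = (-0.2179, 1.9359).
Then the next iterate is (x, y)₁ = (-0.7179, -0.0641).
Round to (-0.7179, -0.0641) and repeat: F = (-0.540511, 1.687730), J = [[-1.0000, 4.062089], [0.2564, 4.8716]].
Δ = (-1.6047, -0.2620), so (x, y)₂ = (-2.3226, -0.3261).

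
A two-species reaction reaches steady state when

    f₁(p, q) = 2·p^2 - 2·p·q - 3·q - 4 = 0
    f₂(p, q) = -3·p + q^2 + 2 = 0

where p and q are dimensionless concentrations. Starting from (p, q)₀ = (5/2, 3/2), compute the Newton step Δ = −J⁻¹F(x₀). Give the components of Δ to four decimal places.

At (5/2, 3/2): F = (-3.5000, -3.2500).
Jacobian J = [[4·p - 2·q, -2·p - 3], [-3, 2·q]].
At the point, J = [[7.0000, -8.0000], [-3.0000, 3.0000]] (det J = -3.0000).
Solving J·Δ = −F gives Δ = (-12.1667, -11.0833).

(-12.1667, -11.0833)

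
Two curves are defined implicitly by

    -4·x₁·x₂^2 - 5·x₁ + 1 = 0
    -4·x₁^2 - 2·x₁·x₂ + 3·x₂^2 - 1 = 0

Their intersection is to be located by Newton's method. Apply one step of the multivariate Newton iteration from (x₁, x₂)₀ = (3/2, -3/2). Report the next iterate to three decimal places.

(0.841, -0.902)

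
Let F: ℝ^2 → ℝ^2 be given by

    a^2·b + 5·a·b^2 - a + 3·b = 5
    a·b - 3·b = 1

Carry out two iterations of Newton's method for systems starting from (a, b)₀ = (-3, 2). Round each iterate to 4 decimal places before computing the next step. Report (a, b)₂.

At (-3, 2): F = (-38.0000, -13.0000).
Jacobian J = [[2·a·b + 5·b^2 - 1, a^2 + 10·a·b + 3], [b, a - 3]].
At the point, J = [[7.0000, -48.0000], [2.0000, -6.0000]] (det J = 54.0000).
Solving J·Δ = −F gives Δ = (7.3333, 0.2778).
Then the next iterate is (a, b)₁ = (4.3333, 2.2778).
Round to (4.3333, 2.2778) and repeat: F = (152.685344, 2.036991), J = [[44.682646, 120.481396], [2.2778, 1.3333]].
Δ = (-0.1948, -1.1951), so (a, b)₂ = (4.1385, 1.0827).

(4.1385, 1.0827)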